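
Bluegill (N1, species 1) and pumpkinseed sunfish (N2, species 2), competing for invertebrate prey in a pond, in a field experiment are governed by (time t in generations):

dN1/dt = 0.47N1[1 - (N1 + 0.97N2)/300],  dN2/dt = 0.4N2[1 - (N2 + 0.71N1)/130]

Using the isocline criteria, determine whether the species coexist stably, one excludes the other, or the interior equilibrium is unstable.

Compare the nullcline intercepts: K1/α12 = 300/0.97 = 309 > K2 = 130; K2/α21 = 130/0.71 = 183 < K1 = 300.
Since the inequalities point opposite ways, species 1 can invade but species 2 cannot.

species 1 excludes species 2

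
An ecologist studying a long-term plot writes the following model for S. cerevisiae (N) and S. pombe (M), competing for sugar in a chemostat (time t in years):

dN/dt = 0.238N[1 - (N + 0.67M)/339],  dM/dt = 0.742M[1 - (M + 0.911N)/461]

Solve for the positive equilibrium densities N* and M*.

Setting both brackets to zero gives the nullclines N + 0.67M = 339 and 0.911N + M = 461.
Substituting M = 461 - 0.911N into the first: N(1 - 0.67·0.911) = 339 - 0.67·461.
So N* = 30.1/0.39 = 77.3, and then M* = 461 - 0.911·77.3 = 391.

N* ≈ 77.3, M* ≈ 391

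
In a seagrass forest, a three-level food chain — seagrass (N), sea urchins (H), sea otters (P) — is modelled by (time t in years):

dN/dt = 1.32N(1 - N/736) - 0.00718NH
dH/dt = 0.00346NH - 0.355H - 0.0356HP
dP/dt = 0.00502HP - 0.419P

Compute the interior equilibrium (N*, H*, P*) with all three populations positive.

N* ≈ 402, H* ≈ 83.5, P* ≈ 29.1

From dP/dt = 0: 0.00502H* = 0.419, so H* = 83.5.
From dN/dt = 0: 1.32(1 - N*/736) = 0.00718·83.5, giving N* = 736·(1 - 0.454) = 402.
From dH/dt = 0: 0.00346·402 - 0.355 = 0.0356P*, so P* = 1.04/0.0356 = 29.1.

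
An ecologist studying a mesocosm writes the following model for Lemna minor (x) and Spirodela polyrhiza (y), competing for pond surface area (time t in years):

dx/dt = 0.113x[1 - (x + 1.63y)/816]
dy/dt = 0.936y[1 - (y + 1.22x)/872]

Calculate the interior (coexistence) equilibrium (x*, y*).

Setting both brackets to zero gives the nullclines x + 1.63y = 816 and 1.22x + y = 872.
Substituting y = 872 - 1.22x into the first: x(1 - 1.63·1.22) = 816 - 1.63·872.
So x* = -605/-0.989 = 612, and then y* = 872 - 1.22·612 = 125.

x* ≈ 612, y* ≈ 125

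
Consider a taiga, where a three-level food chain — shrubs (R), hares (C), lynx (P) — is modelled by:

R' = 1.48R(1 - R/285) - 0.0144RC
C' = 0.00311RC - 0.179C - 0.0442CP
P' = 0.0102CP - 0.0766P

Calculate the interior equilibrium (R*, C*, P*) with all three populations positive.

From dP/dt = 0: 0.0102C* = 0.0766, so C* = 7.51.
From dR/dt = 0: 1.48(1 - R*/285) = 0.0144·7.51, giving R* = 285·(1 - 0.0731) = 264.
From dC/dt = 0: 0.00311·264 - 0.179 = 0.0442P*, so P* = 0.643/0.0442 = 14.5.

R* ≈ 264, C* ≈ 7.51, P* ≈ 14.5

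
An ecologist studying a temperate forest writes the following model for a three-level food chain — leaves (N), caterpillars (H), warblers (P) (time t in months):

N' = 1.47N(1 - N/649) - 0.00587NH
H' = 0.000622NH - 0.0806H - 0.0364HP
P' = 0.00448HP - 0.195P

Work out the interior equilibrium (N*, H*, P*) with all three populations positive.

From dP/dt = 0: 0.00448H* = 0.195, so H* = 43.5.
From dN/dt = 0: 1.47(1 - N*/649) = 0.00587·43.5, giving N* = 649·(1 - 0.174) = 536.
From dH/dt = 0: 0.000622·536 - 0.0806 = 0.0364P*, so P* = 0.253/0.0364 = 6.95.

N* ≈ 536, H* ≈ 43.5, P* ≈ 6.95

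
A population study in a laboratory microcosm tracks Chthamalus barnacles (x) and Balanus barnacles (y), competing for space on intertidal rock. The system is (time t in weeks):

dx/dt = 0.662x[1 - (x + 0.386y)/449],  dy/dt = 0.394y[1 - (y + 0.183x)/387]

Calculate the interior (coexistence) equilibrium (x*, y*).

Setting both brackets to zero gives the nullclines x + 0.386y = 449 and 0.183x + y = 387.
Substituting y = 387 - 0.183x into the first: x(1 - 0.386·0.183) = 449 - 0.386·387.
So x* = 300/0.929 = 322, and then y* = 387 - 0.183·322 = 328.

x* ≈ 322, y* ≈ 328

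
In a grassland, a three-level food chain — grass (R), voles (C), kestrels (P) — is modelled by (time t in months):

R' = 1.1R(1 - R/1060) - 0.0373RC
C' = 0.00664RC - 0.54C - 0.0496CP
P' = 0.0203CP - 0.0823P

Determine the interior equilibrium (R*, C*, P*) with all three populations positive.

From dP/dt = 0: 0.0203C* = 0.0823, so C* = 4.05.
From dR/dt = 0: 1.1(1 - R*/1060) = 0.0373·4.05, giving R* = 1060·(1 - 0.137) = 914.
From dC/dt = 0: 0.00664·914 - 0.54 = 0.0496P*, so P* = 5.53/0.0496 = 112.

R* ≈ 914, C* ≈ 4.05, P* ≈ 112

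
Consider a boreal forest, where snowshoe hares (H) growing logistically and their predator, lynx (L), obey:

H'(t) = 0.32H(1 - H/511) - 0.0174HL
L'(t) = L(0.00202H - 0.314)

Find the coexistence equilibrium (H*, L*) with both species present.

From dL/dt = 0 with L > 0: 0.00202H* = 0.314, so H* = 155.
Substitute into dH/dt = 0: 0.32(1 - 155/511) = 0.0174L*.
The bracket is 0.696, giving L* = 0.223/0.0174 = 12.8.

H* ≈ 155, L* ≈ 12.8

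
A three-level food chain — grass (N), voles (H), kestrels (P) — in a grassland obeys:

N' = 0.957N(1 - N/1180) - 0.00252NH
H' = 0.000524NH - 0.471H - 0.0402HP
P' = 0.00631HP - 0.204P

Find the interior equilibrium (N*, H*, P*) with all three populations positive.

N* ≈ 1080, H* ≈ 32.3, P* ≈ 2.36

From dP/dt = 0: 0.00631H* = 0.204, so H* = 32.3.
From dN/dt = 0: 0.957(1 - N*/1180) = 0.00252·32.3, giving N* = 1180·(1 - 0.0851) = 1080.
From dH/dt = 0: 0.000524·1080 - 0.471 = 0.0402P*, so P* = 0.0947/0.0402 = 2.36.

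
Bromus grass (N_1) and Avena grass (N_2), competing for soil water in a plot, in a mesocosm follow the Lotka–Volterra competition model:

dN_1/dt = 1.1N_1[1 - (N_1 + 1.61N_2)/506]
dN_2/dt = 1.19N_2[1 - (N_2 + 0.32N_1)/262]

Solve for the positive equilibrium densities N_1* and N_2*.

N_1* ≈ 174, N_2* ≈ 206

Setting both brackets to zero gives the nullclines N_1 + 1.61N_2 = 506 and 0.32N_1 + N_2 = 262.
Substituting N_2 = 262 - 0.32N_1 into the first: N_1(1 - 1.61·0.32) = 506 - 1.61·262.
So N_1* = 84.2/0.485 = 174, and then N_2* = 262 - 0.32·174 = 206.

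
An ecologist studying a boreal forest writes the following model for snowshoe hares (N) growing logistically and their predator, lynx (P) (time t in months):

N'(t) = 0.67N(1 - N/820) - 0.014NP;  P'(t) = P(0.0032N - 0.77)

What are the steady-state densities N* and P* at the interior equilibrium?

From dP/dt = 0 with P > 0: 0.0032N* = 0.77, so N* = 241.
Substitute into dN/dt = 0: 0.67(1 - 241/820) = 0.014P*.
The bracket is 0.707, giving P* = 0.473/0.014 = 33.8.

N* ≈ 241, P* ≈ 33.8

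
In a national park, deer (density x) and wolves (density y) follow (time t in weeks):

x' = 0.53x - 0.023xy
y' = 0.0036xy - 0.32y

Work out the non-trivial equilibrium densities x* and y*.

Set dy/dt = 0 with y > 0: 0.0036x - 0.32 = 0, so x* = 0.32/0.0036 = 88.9.
Set dx/dt = 0 with x > 0: 0.53 - 0.023y = 0, so y* = 0.53/0.023 = 23.

x* ≈ 88.9, y* ≈ 23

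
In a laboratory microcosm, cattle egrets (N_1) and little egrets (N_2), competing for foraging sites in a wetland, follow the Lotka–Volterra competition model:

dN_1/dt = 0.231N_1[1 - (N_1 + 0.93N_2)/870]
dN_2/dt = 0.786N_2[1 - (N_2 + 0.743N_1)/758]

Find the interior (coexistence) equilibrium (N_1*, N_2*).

N_1* ≈ 534, N_2* ≈ 361

Setting both brackets to zero gives the nullclines N_1 + 0.93N_2 = 870 and 0.743N_1 + N_2 = 758.
Substituting N_2 = 758 - 0.743N_1 into the first: N_1(1 - 0.93·0.743) = 870 - 0.93·758.
So N_1* = 165/0.309 = 534, and then N_2* = 758 - 0.743·534 = 361.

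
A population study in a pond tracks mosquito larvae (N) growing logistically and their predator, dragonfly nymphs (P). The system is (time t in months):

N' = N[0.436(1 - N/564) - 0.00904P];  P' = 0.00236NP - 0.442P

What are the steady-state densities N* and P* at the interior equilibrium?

N* ≈ 187, P* ≈ 32.2

From dP/dt = 0 with P > 0: 0.00236N* = 0.442, so N* = 187.
Substitute into dN/dt = 0: 0.436(1 - 187/564) = 0.00904P*.
The bracket is 0.668, giving P* = 0.291/0.00904 = 32.2.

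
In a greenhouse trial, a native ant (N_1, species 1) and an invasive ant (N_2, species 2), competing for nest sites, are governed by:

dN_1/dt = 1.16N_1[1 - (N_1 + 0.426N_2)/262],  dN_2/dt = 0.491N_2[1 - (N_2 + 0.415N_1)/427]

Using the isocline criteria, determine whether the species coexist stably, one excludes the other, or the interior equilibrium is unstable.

Compare the nullcline intercepts: K1/α12 = 262/0.426 = 615 > K2 = 427; K2/α21 = 427/0.415 = 1030 > K1 = 262.
Since both inequalities hold, each species can invade when rare, so the interior equilibrium is stable.

stable coexistence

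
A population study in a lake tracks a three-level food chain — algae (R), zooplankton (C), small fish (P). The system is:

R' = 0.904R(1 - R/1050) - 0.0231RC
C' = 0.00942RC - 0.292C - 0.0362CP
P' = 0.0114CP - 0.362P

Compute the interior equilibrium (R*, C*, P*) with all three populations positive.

R* ≈ 198, C* ≈ 31.8, P* ≈ 43.5

From dP/dt = 0: 0.0114C* = 0.362, so C* = 31.8.
From dR/dt = 0: 0.904(1 - R*/1050) = 0.0231·31.8, giving R* = 1050·(1 - 0.811) = 198.
From dC/dt = 0: 0.00942·198 - 0.292 = 0.0362P*, so P* = 1.57/0.0362 = 43.5.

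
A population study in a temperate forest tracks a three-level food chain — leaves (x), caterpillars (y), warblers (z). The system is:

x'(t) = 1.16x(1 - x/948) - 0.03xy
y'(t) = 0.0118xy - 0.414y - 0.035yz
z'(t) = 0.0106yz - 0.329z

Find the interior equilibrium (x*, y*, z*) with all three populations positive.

From dz/dt = 0: 0.0106y* = 0.329, so y* = 31.
From dx/dt = 0: 1.16(1 - x*/948) = 0.03·31, giving x* = 948·(1 - 0.803) = 187.
From dy/dt = 0: 0.0118·187 - 0.414 = 0.035z*, so z* = 1.79/0.035 = 51.2.

x* ≈ 187, y* ≈ 31, z* ≈ 51.2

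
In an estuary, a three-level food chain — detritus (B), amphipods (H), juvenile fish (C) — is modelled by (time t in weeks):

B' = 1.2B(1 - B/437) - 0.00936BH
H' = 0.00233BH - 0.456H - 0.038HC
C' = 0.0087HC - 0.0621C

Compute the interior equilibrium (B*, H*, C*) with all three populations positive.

B* ≈ 413, H* ≈ 7.14, C* ≈ 13.3

From dC/dt = 0: 0.0087H* = 0.0621, so H* = 7.14.
From dB/dt = 0: 1.2(1 - B*/437) = 0.00936·7.14, giving B* = 437·(1 - 0.0557) = 413.
From dH/dt = 0: 0.00233·413 - 0.456 = 0.038C*, so C* = 0.506/0.038 = 13.3.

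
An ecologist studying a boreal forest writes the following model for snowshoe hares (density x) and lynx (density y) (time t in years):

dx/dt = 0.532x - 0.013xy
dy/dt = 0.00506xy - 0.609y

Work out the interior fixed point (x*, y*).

x* ≈ 120, y* ≈ 40.9

Set dy/dt = 0 with y > 0: 0.00506x - 0.609 = 0, so x* = 0.609/0.00506 = 120.
Set dx/dt = 0 with x > 0: 0.532 - 0.013y = 0, so y* = 0.532/0.013 = 40.9.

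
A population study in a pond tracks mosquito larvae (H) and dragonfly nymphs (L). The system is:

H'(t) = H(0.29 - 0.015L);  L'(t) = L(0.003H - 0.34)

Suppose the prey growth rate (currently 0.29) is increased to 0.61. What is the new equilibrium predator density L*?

L* ≈ 40.7

At the interior fixed point, setting dH/dt = 0 with H > 0 fixes L* = (prey growth rate)/(HL coefficient) — independent of the other coefficients.
With the change, L* = 0.61/0.015 = 40.7; it rises from 19.3.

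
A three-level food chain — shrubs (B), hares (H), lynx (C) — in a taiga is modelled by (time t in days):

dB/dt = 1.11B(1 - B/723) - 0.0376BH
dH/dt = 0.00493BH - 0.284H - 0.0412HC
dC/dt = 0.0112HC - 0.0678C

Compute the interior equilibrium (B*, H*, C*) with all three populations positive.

From dC/dt = 0: 0.0112H* = 0.0678, so H* = 6.05.
From dB/dt = 0: 1.11(1 - B*/723) = 0.0376·6.05, giving B* = 723·(1 - 0.205) = 575.
From dH/dt = 0: 0.00493·575 - 0.284 = 0.0412C*, so C* = 2.55/0.0412 = 61.9.

B* ≈ 575, H* ≈ 6.05, C* ≈ 61.9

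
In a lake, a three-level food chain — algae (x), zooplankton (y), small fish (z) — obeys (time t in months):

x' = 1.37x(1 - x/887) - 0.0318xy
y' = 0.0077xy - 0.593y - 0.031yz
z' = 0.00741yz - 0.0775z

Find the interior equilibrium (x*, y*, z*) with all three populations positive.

x* ≈ 672, y* ≈ 10.5, z* ≈ 148

From dz/dt = 0: 0.00741y* = 0.0775, so y* = 10.5.
From dx/dt = 0: 1.37(1 - x*/887) = 0.0318·10.5, giving x* = 887·(1 - 0.243) = 672.
From dy/dt = 0: 0.0077·672 - 0.593 = 0.031z*, so z* = 4.58/0.031 = 148.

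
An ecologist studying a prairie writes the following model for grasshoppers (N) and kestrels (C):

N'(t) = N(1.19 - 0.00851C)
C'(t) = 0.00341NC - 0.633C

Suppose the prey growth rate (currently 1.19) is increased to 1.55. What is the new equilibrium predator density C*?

C* ≈ 182

At the interior fixed point, setting dN/dt = 0 with N > 0 fixes C* = (prey growth rate)/(NC coefficient) — independent of the other coefficients.
With the change, C* = 1.55/0.00851 = 182; it rises from 140.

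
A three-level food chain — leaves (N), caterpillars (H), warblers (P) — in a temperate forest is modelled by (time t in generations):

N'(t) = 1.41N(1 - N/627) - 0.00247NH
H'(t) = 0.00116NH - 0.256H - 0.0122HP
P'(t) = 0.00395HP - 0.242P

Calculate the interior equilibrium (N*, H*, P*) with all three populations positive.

From dP/dt = 0: 0.00395H* = 0.242, so H* = 61.3.
From dN/dt = 0: 1.41(1 - N*/627) = 0.00247·61.3, giving N* = 627·(1 - 0.107) = 560.
From dH/dt = 0: 0.00116·560 - 0.256 = 0.0122P*, so P* = 0.393/0.0122 = 32.2.

N* ≈ 560, H* ≈ 61.3, P* ≈ 32.2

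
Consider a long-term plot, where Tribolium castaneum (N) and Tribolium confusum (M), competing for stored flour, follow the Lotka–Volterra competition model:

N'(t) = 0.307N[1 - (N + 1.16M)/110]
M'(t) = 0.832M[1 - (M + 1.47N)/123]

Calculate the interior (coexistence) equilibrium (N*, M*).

N* ≈ 46.3, M* ≈ 54.9

Setting both brackets to zero gives the nullclines N + 1.16M = 110 and 1.47N + M = 123.
Substituting M = 123 - 1.47N into the first: N(1 - 1.16·1.47) = 110 - 1.16·123.
So N* = -32.7/-0.705 = 46.3, and then M* = 123 - 1.47·46.3 = 54.9.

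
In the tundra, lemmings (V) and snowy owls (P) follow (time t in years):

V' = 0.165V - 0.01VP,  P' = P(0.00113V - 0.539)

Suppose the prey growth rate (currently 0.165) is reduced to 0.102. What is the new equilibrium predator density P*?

At the interior fixed point, setting dV/dt = 0 with V > 0 fixes P* = (prey growth rate)/(VP coefficient) — independent of the other coefficients.
With the change, P* = 0.102/0.01 = 10.2; it falls from 16.5.

P* ≈ 10.2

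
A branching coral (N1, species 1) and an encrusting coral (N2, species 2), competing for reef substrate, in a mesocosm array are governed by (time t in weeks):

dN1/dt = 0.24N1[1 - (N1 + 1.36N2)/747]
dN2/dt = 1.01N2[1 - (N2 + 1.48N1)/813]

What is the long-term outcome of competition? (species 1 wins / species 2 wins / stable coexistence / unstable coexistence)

unstable coexistence (outcome depends on initial conditions)

Compare the nullcline intercepts: K1/α12 = 747/1.36 = 549 < K2 = 813; K2/α21 = 813/1.48 = 549 < K1 = 747.
Since both are reversed, neither can invade when rare; the interior point is a saddle.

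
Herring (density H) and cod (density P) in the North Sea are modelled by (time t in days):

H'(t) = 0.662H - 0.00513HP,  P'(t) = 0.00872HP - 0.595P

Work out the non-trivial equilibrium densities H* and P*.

H* ≈ 68.2, P* ≈ 129

Set dP/dt = 0 with P > 0: 0.00872H - 0.595 = 0, so H* = 0.595/0.00872 = 68.2.
Set dH/dt = 0 with H > 0: 0.662 - 0.00513P = 0, so P* = 0.662/0.00513 = 129.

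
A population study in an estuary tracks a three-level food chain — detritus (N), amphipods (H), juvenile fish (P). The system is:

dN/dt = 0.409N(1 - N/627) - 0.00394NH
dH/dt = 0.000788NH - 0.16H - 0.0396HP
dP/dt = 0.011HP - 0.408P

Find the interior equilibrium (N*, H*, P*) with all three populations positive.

From dP/dt = 0: 0.011H* = 0.408, so H* = 37.1.
From dN/dt = 0: 0.409(1 - N*/627) = 0.00394·37.1, giving N* = 627·(1 - 0.357) = 403.
From dH/dt = 0: 0.000788·403 - 0.16 = 0.0396P*, so P* = 0.158/0.0396 = 3.98.

N* ≈ 403, H* ≈ 37.1, P* ≈ 3.98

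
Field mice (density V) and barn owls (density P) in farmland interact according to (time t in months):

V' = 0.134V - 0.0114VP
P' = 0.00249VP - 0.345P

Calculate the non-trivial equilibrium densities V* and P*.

V* ≈ 139, P* ≈ 11.8

Set dP/dt = 0 with P > 0: 0.00249V - 0.345 = 0, so V* = 0.345/0.00249 = 139.
Set dV/dt = 0 with V > 0: 0.134 - 0.0114P = 0, so P* = 0.134/0.0114 = 11.8.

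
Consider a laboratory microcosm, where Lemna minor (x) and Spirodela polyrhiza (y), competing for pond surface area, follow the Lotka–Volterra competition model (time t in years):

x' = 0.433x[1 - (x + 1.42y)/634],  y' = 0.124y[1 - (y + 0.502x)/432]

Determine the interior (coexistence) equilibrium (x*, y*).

Setting both brackets to zero gives the nullclines x + 1.42y = 634 and 0.502x + y = 432.
Substituting y = 432 - 0.502x into the first: x(1 - 1.42·0.502) = 634 - 1.42·432.
So x* = 20.6/0.287 = 71.6, and then y* = 432 - 0.502·71.6 = 396.

x* ≈ 71.6, y* ≈ 396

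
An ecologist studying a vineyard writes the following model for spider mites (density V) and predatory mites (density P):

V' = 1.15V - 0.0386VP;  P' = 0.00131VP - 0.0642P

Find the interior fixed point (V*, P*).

V* ≈ 49, P* ≈ 29.8

Set dP/dt = 0 with P > 0: 0.00131V - 0.0642 = 0, so V* = 0.0642/0.00131 = 49.
Set dV/dt = 0 with V > 0: 1.15 - 0.0386P = 0, so P* = 1.15/0.0386 = 29.8.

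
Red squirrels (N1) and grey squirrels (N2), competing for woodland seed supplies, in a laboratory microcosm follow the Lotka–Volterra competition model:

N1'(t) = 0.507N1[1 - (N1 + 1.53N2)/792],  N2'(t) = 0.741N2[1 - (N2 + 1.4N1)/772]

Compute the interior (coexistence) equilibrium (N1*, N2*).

Setting both brackets to zero gives the nullclines N1 + 1.53N2 = 792 and 1.4N1 + N2 = 772.
Substituting N2 = 772 - 1.4N1 into the first: N1(1 - 1.53·1.4) = 792 - 1.53·772.
So N1* = -389/-1.14 = 341, and then N2* = 772 - 1.4·341 = 295.

N1* ≈ 341, N2* ≈ 295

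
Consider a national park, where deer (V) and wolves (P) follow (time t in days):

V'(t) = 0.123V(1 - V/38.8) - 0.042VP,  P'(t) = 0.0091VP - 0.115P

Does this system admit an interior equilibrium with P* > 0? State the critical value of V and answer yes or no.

Threshold V = 12.6; K > 12.6, so yes, the predator persists.

The predator equation gives dP/dt > 0 only when V > 0.115/0.0091 = 12.6.
Without the predator, V → K = 38.8. Since 38.8 > 12.6, the predator can invade and persist.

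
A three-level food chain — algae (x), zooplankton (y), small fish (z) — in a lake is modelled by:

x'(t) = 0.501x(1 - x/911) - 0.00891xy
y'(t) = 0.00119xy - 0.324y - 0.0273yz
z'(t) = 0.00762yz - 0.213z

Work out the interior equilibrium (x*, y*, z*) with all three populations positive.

From dz/dt = 0: 0.00762y* = 0.213, so y* = 28.
From dx/dt = 0: 0.501(1 - x*/911) = 0.00891·28, giving x* = 911·(1 - 0.497) = 458.
From dy/dt = 0: 0.00119·458 - 0.324 = 0.0273z*, so z* = 0.221/0.0273 = 8.1.

x* ≈ 458, y* ≈ 28, z* ≈ 8.1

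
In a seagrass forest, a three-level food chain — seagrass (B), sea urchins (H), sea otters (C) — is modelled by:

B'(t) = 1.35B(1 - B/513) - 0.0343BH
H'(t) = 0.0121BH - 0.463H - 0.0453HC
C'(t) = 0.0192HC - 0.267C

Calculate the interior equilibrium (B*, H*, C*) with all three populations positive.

From dC/dt = 0: 0.0192H* = 0.267, so H* = 13.9.
From dB/dt = 0: 1.35(1 - B*/513) = 0.0343·13.9, giving B* = 513·(1 - 0.353) = 332.
From dH/dt = 0: 0.0121·332 - 0.463 = 0.0453C*, so C* = 3.55/0.0453 = 78.4.

B* ≈ 332, H* ≈ 13.9, C* ≈ 78.4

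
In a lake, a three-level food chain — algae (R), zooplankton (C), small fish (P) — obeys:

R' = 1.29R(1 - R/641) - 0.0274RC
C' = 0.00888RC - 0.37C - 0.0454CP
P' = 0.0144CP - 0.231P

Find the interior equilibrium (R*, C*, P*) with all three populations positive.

From dP/dt = 0: 0.0144C* = 0.231, so C* = 16.
From dR/dt = 0: 1.29(1 - R*/641) = 0.0274·16, giving R* = 641·(1 - 0.341) = 423.
From dC/dt = 0: 0.00888·423 - 0.37 = 0.0454P*, so P* = 3.38/0.0454 = 74.5.

R* ≈ 423, C* ≈ 16, P* ≈ 74.5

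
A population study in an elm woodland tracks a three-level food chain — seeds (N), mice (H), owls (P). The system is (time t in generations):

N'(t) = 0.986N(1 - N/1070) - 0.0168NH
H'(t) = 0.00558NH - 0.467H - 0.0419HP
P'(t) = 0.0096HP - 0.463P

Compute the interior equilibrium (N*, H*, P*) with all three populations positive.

N* ≈ 191, H* ≈ 48.2, P* ≈ 14.3

From dP/dt = 0: 0.0096H* = 0.463, so H* = 48.2.
From dN/dt = 0: 0.986(1 - N*/1070) = 0.0168·48.2, giving N* = 1070·(1 - 0.822) = 191.
From dH/dt = 0: 0.00558·191 - 0.467 = 0.0419P*, so P* = 0.597/0.0419 = 14.3.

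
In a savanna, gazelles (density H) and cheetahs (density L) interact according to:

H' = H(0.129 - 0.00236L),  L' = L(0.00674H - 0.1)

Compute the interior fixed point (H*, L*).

Set dL/dt = 0 with L > 0: 0.00674H - 0.1 = 0, so H* = 0.1/0.00674 = 14.8.
Set dH/dt = 0 with H > 0: 0.129 - 0.00236L = 0, so L* = 0.129/0.00236 = 54.7.

H* ≈ 14.8, L* ≈ 54.7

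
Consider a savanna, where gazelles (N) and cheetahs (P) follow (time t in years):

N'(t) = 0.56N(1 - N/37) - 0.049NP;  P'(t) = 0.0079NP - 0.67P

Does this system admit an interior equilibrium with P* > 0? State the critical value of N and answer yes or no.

Threshold N = 84.8; K < 84.8, so no, the predator goes extinct.

The predator equation gives dP/dt > 0 only when N > 0.67/0.0079 = 84.8.
Without the predator, N → K = 37. Since 37 < 84.8, the predator cannot invade.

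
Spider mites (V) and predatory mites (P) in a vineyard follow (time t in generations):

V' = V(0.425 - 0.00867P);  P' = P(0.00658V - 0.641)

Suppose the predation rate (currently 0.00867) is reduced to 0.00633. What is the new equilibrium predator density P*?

At the interior fixed point, setting dV/dt = 0 with V > 0 fixes P* = (prey growth rate)/(VP coefficient) — independent of the other coefficients.
With the change, P* = 0.425/0.00633 = 67.1; it rises from 49.

P* ≈ 67.1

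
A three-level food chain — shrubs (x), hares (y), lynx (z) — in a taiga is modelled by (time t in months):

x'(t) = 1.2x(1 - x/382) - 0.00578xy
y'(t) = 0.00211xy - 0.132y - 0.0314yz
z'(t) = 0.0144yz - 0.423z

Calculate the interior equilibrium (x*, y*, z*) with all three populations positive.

From dz/dt = 0: 0.0144y* = 0.423, so y* = 29.4.
From dx/dt = 0: 1.2(1 - x*/382) = 0.00578·29.4, giving x* = 382·(1 - 0.141) = 328.
From dy/dt = 0: 0.00211·328 - 0.132 = 0.0314z*, so z* = 0.56/0.0314 = 17.8.

x* ≈ 328, y* ≈ 29.4, z* ≈ 17.8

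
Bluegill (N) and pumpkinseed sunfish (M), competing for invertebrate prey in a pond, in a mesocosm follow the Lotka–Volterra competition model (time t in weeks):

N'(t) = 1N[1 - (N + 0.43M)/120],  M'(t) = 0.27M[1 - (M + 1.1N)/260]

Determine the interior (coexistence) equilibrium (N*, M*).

N* ≈ 15.6, M* ≈ 243

Setting both brackets to zero gives the nullclines N + 0.43M = 120 and 1.1N + M = 260.
Substituting M = 260 - 1.1N into the first: N(1 - 0.43·1.1) = 120 - 0.43·260.
So N* = 8.2/0.527 = 15.6, and then M* = 260 - 1.1·15.6 = 243.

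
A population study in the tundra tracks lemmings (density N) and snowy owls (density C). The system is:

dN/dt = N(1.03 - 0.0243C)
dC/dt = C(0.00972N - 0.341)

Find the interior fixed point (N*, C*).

Set dC/dt = 0 with C > 0: 0.00972N - 0.341 = 0, so N* = 0.341/0.00972 = 35.1.
Set dN/dt = 0 with N > 0: 1.03 - 0.0243C = 0, so C* = 1.03/0.0243 = 42.4.

N* ≈ 35.1, C* ≈ 42.4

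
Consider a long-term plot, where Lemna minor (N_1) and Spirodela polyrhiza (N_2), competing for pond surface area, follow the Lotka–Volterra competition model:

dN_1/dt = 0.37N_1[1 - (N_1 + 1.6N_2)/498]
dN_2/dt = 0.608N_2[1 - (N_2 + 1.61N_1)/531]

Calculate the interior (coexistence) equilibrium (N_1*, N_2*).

Setting both brackets to zero gives the nullclines N_1 + 1.6N_2 = 498 and 1.61N_1 + N_2 = 531.
Substituting N_2 = 531 - 1.61N_1 into the first: N_1(1 - 1.6·1.61) = 498 - 1.6·531.
So N_1* = -352/-1.58 = 223, and then N_2* = 531 - 1.61·223 = 172.

N_1* ≈ 223, N_2* ≈ 172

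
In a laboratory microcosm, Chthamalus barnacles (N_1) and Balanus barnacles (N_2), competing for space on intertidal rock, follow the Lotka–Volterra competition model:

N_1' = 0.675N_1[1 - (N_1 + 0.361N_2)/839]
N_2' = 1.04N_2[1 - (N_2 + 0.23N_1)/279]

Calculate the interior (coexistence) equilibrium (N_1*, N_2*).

Setting both brackets to zero gives the nullclines N_1 + 0.361N_2 = 839 and 0.23N_1 + N_2 = 279.
Substituting N_2 = 279 - 0.23N_1 into the first: N_1(1 - 0.361·0.23) = 839 - 0.361·279.
So N_1* = 738/0.917 = 805, and then N_2* = 279 - 0.23·805 = 93.8.

N_1* ≈ 805, N_2* ≈ 93.8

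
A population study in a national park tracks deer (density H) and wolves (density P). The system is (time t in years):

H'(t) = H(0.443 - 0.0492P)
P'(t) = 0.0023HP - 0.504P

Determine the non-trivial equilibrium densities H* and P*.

Set dP/dt = 0 with P > 0: 0.0023H - 0.504 = 0, so H* = 0.504/0.0023 = 219.
Set dH/dt = 0 with H > 0: 0.443 - 0.0492P = 0, so P* = 0.443/0.0492 = 9.

H* ≈ 219, P* ≈ 9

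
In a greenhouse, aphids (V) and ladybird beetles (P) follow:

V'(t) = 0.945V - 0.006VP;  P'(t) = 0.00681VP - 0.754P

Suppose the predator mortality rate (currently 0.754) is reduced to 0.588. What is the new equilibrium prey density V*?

V* ≈ 86.3

At the interior fixed point, setting dP/dt = 0 with P > 0 fixes V* = (predator death rate)/(VP coefficient) — independent of the other coefficients.
With the change, V* = 0.588/0.00681 = 86.3; it falls from 111.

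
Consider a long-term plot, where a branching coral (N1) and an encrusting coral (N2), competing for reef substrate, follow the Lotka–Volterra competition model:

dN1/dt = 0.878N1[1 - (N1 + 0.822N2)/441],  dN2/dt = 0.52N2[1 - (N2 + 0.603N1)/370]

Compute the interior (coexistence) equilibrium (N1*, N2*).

N1* ≈ 271, N2* ≈ 206

Setting both brackets to zero gives the nullclines N1 + 0.822N2 = 441 and 0.603N1 + N2 = 370.
Substituting N2 = 370 - 0.603N1 into the first: N1(1 - 0.822·0.603) = 441 - 0.822·370.
So N1* = 137/0.504 = 271, and then N2* = 370 - 0.603·271 = 206.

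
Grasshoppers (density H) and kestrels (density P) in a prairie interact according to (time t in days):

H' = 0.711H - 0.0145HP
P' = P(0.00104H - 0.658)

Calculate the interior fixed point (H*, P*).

H* ≈ 633, P* ≈ 49

Set dP/dt = 0 with P > 0: 0.00104H - 0.658 = 0, so H* = 0.658/0.00104 = 633.
Set dH/dt = 0 with H > 0: 0.711 - 0.0145P = 0, so P* = 0.711/0.0145 = 49.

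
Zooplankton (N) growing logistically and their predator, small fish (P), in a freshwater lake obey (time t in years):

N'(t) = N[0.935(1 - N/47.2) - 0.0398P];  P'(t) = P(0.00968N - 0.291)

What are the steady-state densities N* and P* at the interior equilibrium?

N* ≈ 30.1, P* ≈ 8.53

From dP/dt = 0 with P > 0: 0.00968N* = 0.291, so N* = 30.1.
Substitute into dN/dt = 0: 0.935(1 - 30.1/47.2) = 0.0398P*.
The bracket is 0.363, giving P* = 0.339/0.0398 = 8.53.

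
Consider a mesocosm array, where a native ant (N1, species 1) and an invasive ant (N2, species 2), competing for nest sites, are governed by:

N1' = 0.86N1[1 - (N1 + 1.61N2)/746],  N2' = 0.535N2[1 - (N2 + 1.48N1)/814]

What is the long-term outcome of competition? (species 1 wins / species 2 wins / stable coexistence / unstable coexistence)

unstable coexistence (outcome depends on initial conditions)

Compare the nullcline intercepts: K1/α12 = 746/1.61 = 463 < K2 = 814; K2/α21 = 814/1.48 = 550 < K1 = 746.
Since both are reversed, neither can invade when rare; the interior point is a saddle.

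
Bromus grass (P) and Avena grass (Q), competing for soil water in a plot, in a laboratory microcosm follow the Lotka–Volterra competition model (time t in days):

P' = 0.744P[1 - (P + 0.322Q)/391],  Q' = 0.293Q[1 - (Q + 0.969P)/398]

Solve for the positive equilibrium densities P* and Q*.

Setting both brackets to zero gives the nullclines P + 0.322Q = 391 and 0.969P + Q = 398.
Substituting Q = 398 - 0.969P into the first: P(1 - 0.322·0.969) = 391 - 0.322·398.
So P* = 263/0.688 = 382, and then Q* = 398 - 0.969·382 = 27.8.

P* ≈ 382, Q* ≈ 27.8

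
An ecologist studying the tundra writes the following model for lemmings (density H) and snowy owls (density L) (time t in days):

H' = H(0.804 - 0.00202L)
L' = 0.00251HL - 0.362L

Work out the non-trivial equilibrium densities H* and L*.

Set dL/dt = 0 with L > 0: 0.00251H - 0.362 = 0, so H* = 0.362/0.00251 = 144.
Set dH/dt = 0 with H > 0: 0.804 - 0.00202L = 0, so L* = 0.804/0.00202 = 398.

H* ≈ 144, L* ≈ 398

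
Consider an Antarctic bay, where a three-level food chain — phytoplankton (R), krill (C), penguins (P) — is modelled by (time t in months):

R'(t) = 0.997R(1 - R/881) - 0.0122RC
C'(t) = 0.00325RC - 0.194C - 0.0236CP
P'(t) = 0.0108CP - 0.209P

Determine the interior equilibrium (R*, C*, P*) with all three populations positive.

From dP/dt = 0: 0.0108C* = 0.209, so C* = 19.4.
From dR/dt = 0: 0.997(1 - R*/881) = 0.0122·19.4, giving R* = 881·(1 - 0.237) = 672.
From dC/dt = 0: 0.00325·672 - 0.194 = 0.0236P*, so P* = 1.99/0.0236 = 84.4.

R* ≈ 672, C* ≈ 19.4, P* ≈ 84.4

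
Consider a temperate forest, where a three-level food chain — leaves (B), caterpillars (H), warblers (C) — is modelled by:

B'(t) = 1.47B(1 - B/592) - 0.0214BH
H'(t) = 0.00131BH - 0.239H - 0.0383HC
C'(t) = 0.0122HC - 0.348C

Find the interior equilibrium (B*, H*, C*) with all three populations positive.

From dC/dt = 0: 0.0122H* = 0.348, so H* = 28.5.
From dB/dt = 0: 1.47(1 - B*/592) = 0.0214·28.5, giving B* = 592·(1 - 0.415) = 346.
From dH/dt = 0: 0.00131·346 - 0.239 = 0.0383C*, so C* = 0.214/0.0383 = 5.6.

B* ≈ 346, H* ≈ 28.5, C* ≈ 5.6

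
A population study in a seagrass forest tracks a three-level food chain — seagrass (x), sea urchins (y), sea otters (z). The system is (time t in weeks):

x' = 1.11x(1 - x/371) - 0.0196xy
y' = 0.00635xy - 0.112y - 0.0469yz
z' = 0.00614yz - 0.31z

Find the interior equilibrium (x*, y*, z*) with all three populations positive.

From dz/dt = 0: 0.00614y* = 0.31, so y* = 50.5.
From dx/dt = 0: 1.11(1 - x*/371) = 0.0196·50.5, giving x* = 371·(1 - 0.892) = 40.2.
From dy/dt = 0: 0.00635·40.2 - 0.112 = 0.0469z*, so z* = 0.144/0.0469 = 3.06.

x* ≈ 40.2, y* ≈ 50.5, z* ≈ 3.06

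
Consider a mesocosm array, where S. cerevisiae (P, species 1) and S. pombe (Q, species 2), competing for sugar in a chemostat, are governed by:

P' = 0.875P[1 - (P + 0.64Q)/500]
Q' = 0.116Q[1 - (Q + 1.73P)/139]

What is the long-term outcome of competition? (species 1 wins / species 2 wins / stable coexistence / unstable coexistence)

Compare the nullcline intercepts: K1/α12 = 500/0.64 = 781 > K2 = 139; K2/α21 = 139/1.73 = 80.3 < K1 = 500.
Since the inequalities point opposite ways, species 1 can invade but species 2 cannot.

species 1 excludes species 2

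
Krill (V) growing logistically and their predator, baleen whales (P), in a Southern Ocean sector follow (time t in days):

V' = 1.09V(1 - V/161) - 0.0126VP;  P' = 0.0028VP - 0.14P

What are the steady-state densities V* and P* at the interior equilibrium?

V* ≈ 50, P* ≈ 59.6

From dP/dt = 0 with P > 0: 0.0028V* = 0.14, so V* = 50.
Substitute into dV/dt = 0: 1.09(1 - 50/161) = 0.0126P*.
The bracket is 0.689, giving P* = 0.751/0.0126 = 59.6.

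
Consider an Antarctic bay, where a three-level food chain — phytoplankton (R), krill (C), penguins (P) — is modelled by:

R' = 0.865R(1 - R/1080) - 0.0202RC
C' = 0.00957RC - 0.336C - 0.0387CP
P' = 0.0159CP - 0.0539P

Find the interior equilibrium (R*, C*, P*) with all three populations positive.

From dP/dt = 0: 0.0159C* = 0.0539, so C* = 3.39.
From dR/dt = 0: 0.865(1 - R*/1080) = 0.0202·3.39, giving R* = 1080·(1 - 0.0792) = 995.
From dC/dt = 0: 0.00957·995 - 0.336 = 0.0387P*, so P* = 9.18/0.0387 = 237.

R* ≈ 995, C* ≈ 3.39, P* ≈ 237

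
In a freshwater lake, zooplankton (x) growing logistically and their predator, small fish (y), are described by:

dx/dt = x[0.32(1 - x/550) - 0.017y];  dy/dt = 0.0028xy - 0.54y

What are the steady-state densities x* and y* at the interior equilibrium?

x* ≈ 193, y* ≈ 12.2

From dy/dt = 0 with y > 0: 0.0028x* = 0.54, so x* = 193.
Substitute into dx/dt = 0: 0.32(1 - 193/550) = 0.017y*.
The bracket is 0.649, giving y* = 0.208/0.017 = 12.2.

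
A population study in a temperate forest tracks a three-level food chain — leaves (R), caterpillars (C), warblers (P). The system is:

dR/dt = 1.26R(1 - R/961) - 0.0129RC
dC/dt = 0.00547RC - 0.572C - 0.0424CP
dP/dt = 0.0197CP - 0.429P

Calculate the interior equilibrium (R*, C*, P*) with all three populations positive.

R* ≈ 747, C* ≈ 21.8, P* ≈ 82.8

From dP/dt = 0: 0.0197C* = 0.429, so C* = 21.8.
From dR/dt = 0: 1.26(1 - R*/961) = 0.0129·21.8, giving R* = 961·(1 - 0.223) = 747.
From dC/dt = 0: 0.00547·747 - 0.572 = 0.0424P*, so P* = 3.51/0.0424 = 82.8.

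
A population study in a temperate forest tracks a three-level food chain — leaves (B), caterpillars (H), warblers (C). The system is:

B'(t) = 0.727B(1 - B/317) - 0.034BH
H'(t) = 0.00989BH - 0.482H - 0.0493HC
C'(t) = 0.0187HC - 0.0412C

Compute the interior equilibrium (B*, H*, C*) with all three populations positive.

B* ≈ 284, H* ≈ 2.2, C* ≈ 47.3

From dC/dt = 0: 0.0187H* = 0.0412, so H* = 2.2.
From dB/dt = 0: 0.727(1 - B*/317) = 0.034·2.2, giving B* = 317·(1 - 0.103) = 284.
From dH/dt = 0: 0.00989·284 - 0.482 = 0.0493C*, so C* = 2.33/0.0493 = 47.3.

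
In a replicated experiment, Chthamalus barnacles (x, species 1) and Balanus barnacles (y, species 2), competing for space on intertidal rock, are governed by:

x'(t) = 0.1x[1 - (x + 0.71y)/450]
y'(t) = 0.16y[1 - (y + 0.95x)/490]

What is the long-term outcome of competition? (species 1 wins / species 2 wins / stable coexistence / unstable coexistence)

Compare the nullcline intercepts: K1/α12 = 450/0.71 = 634 > K2 = 490; K2/α21 = 490/0.95 = 516 > K1 = 450.
Since both inequalities hold, each species can invade when rare, so the interior equilibrium is stable.

stable coexistence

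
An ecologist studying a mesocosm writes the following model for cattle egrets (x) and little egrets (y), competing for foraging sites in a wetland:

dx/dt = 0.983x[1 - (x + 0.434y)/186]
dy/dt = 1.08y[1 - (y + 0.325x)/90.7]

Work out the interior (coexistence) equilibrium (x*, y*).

Setting both brackets to zero gives the nullclines x + 0.434y = 186 and 0.325x + y = 90.7.
Substituting y = 90.7 - 0.325x into the first: x(1 - 0.434·0.325) = 186 - 0.434·90.7.
So x* = 147/0.859 = 171, and then y* = 90.7 - 0.325·171 = 35.2.

x* ≈ 171, y* ≈ 35.2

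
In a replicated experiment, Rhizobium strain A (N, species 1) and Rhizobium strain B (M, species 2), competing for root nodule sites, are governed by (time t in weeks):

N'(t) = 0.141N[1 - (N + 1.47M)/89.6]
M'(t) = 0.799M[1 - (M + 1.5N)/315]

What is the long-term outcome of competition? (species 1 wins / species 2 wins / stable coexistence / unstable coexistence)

Compare the nullcline intercepts: K1/α12 = 89.6/1.47 = 61 < K2 = 315; K2/α21 = 315/1.5 = 210 > K1 = 89.6.
Since the inequalities point opposite ways, species 2 can invade but species 1 cannot.

species 2 excludes species 1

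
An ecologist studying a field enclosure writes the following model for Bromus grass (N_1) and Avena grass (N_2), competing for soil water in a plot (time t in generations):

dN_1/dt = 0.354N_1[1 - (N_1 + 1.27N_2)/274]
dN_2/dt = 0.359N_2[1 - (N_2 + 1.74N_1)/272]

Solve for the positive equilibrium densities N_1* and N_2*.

N_1* ≈ 59.1, N_2* ≈ 169

Setting both brackets to zero gives the nullclines N_1 + 1.27N_2 = 274 and 1.74N_1 + N_2 = 272.
Substituting N_2 = 272 - 1.74N_1 into the first: N_1(1 - 1.27·1.74) = 274 - 1.27·272.
So N_1* = -71.4/-1.21 = 59.1, and then N_2* = 272 - 1.74·59.1 = 169.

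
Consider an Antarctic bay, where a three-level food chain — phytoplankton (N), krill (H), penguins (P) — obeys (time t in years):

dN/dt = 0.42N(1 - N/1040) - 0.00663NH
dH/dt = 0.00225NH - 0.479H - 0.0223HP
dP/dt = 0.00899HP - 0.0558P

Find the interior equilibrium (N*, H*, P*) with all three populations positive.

N* ≈ 938, H* ≈ 6.21, P* ≈ 73.2

From dP/dt = 0: 0.00899H* = 0.0558, so H* = 6.21.
From dN/dt = 0: 0.42(1 - N*/1040) = 0.00663·6.21, giving N* = 1040·(1 - 0.098) = 938.
From dH/dt = 0: 0.00225·938 - 0.479 = 0.0223P*, so P* = 1.63/0.0223 = 73.2.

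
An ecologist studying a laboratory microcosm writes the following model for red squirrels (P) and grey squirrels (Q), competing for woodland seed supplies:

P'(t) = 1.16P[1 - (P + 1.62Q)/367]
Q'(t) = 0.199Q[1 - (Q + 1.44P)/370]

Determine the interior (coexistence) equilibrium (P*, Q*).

P* ≈ 174, Q* ≈ 119

Setting both brackets to zero gives the nullclines P + 1.62Q = 367 and 1.44P + Q = 370.
Substituting Q = 370 - 1.44P into the first: P(1 - 1.62·1.44) = 367 - 1.62·370.
So P* = -232/-1.33 = 174, and then Q* = 370 - 1.44·174 = 119.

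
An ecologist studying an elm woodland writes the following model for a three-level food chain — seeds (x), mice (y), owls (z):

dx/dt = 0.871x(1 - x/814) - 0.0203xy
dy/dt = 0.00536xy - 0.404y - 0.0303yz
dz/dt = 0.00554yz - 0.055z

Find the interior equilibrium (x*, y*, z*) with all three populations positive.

x* ≈ 626, y* ≈ 9.93, z* ≈ 97.3

From dz/dt = 0: 0.00554y* = 0.055, so y* = 9.93.
From dx/dt = 0: 0.871(1 - x*/814) = 0.0203·9.93, giving x* = 814·(1 - 0.231) = 626.
From dy/dt = 0: 0.00536·626 - 0.404 = 0.0303z*, so z* = 2.95/0.0303 = 97.3.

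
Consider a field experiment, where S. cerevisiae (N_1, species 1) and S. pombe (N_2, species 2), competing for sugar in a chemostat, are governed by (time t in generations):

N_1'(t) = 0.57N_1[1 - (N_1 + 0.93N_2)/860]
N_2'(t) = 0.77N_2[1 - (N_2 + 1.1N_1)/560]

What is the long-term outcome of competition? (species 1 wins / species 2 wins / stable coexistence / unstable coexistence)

species 1 excludes species 2

Compare the nullcline intercepts: K1/α12 = 860/0.93 = 925 > K2 = 560; K2/α21 = 560/1.1 = 509 < K1 = 860.
Since the inequalities point opposite ways, species 1 can invade but species 2 cannot.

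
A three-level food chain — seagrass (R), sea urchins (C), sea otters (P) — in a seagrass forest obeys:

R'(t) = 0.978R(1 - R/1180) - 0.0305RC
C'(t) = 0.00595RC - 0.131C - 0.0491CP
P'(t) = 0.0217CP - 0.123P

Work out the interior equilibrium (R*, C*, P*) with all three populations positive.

From dP/dt = 0: 0.0217C* = 0.123, so C* = 5.67.
From dR/dt = 0: 0.978(1 - R*/1180) = 0.0305·5.67, giving R* = 1180·(1 - 0.177) = 971.
From dC/dt = 0: 0.00595·971 - 0.131 = 0.0491P*, so P* = 5.65/0.0491 = 115.

R* ≈ 971, C* ≈ 5.67, P* ≈ 115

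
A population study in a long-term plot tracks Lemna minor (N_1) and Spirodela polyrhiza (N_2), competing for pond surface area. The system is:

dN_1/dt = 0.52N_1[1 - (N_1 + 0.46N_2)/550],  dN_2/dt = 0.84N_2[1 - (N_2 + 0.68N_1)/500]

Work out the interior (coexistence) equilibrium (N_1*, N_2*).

Setting both brackets to zero gives the nullclines N_1 + 0.46N_2 = 550 and 0.68N_1 + N_2 = 500.
Substituting N_2 = 500 - 0.68N_1 into the first: N_1(1 - 0.46·0.68) = 550 - 0.46·500.
So N_1* = 320/0.687 = 466, and then N_2* = 500 - 0.68·466 = 183.

N_1* ≈ 466, N_2* ≈ 183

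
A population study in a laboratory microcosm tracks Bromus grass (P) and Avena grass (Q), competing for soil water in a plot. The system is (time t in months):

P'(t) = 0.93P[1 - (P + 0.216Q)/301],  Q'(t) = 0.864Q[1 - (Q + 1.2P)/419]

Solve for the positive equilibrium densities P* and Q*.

Setting both brackets to zero gives the nullclines P + 0.216Q = 301 and 1.2P + Q = 419.
Substituting Q = 419 - 1.2P into the first: P(1 - 0.216·1.2) = 301 - 0.216·419.
So P* = 210/0.741 = 284, and then Q* = 419 - 1.2·284 = 78.

P* ≈ 284, Q* ≈ 78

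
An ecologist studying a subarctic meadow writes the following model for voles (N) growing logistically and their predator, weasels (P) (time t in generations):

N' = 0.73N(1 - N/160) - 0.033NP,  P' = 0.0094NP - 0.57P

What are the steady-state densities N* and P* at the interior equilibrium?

N* ≈ 60.6, P* ≈ 13.7

From dP/dt = 0 with P > 0: 0.0094N* = 0.57, so N* = 60.6.
Substitute into dN/dt = 0: 0.73(1 - 60.6/160) = 0.033P*.
The bracket is 0.621, giving P* = 0.453/0.033 = 13.7.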